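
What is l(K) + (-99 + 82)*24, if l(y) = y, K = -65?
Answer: -473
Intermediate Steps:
l(K) + (-99 + 82)*24 = -65 + (-99 + 82)*24 = -65 - 17*24 = -65 - 408 = -473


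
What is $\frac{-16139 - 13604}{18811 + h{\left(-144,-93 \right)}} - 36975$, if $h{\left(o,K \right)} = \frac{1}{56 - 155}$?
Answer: $- \frac{68861043357}{1862288} \approx -36977.0$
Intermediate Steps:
$h{\left(o,K \right)} = - \frac{1}{99}$ ($h{\left(o,K \right)} = \frac{1}{-99} = - \frac{1}{99}$)
$\frac{-16139 - 13604}{18811 + h{\left(-144,-93 \right)}} - 36975 = \frac{-16139 - 13604}{18811 - \frac{1}{99}} - 36975 = - \frac{29743}{\frac{1862288}{99}} - 36975 = \left(-29743\right) \frac{99}{1862288} - 36975 = - \frac{2944557}{1862288} - 36975 = - \frac{68861043357}{1862288}$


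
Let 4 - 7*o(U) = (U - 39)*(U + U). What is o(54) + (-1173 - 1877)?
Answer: -22966/7 ≈ -3280.9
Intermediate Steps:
o(U) = 4/7 - 2*U*(-39 + U)/7 (o(U) = 4/7 - (U - 39)*(U + U)/7 = 4/7 - (-39 + U)*2*U/7 = 4/7 - 2*U*(-39 + U)/7)
o(54) + (-1173 - 1877) = (4/7 - 2/7*54² + (78/7)*54) + (-1173 - 1877) = (4/7 - 2/7*2916 + 4212/7) - 3050 = (4/7 - 5832/7 + 4212/7) - 3050 = -1616/7 - 3050 = -22966/7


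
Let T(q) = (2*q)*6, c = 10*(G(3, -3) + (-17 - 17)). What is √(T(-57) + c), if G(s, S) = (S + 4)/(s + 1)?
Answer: 3*I*√454/2 ≈ 31.961*I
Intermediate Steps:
G(s, S) = (4 + S)/(1 + s)
c = -675/2 (c = 10*((4 - 3)/(1 + 3) + (-17 - 17)) = 10*(1/4 - 34) = 10*((¼)*1 - 34) = 10*(¼ - 34) = 10*(-135/4) = -675/2 ≈ -337.50)
T(q) = 12*q
√(T(-57) + c) = √(12*(-57) - 675/2) = √(-684 - 675/2) = √(-2043/2) = 3*I*√454/2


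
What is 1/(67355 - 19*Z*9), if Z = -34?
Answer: 1/73169 ≈ 1.3667e-5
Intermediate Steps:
1/(67355 - 19*Z*9) = 1/(67355 - 19*(-34)*9) = 1/(67355 + 646*9) = 1/(67355 + 5814) = 1/73169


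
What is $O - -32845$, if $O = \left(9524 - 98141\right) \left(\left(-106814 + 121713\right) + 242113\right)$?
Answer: $-22775599559$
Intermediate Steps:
$O = -22775632404$ ($O = - 88617 \left(14899 + 242113\right) = \left(-88617\right) 257012 = -22775632404$)
$O - -32845 = -22775632404 - -32845 = -22775632404 + 32845 = -22775599559$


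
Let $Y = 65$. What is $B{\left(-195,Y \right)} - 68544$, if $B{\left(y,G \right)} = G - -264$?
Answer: $-68215$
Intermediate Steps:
$B{\left(y,G \right)} = 264 + G$ ($B{\left(y,G \right)} = G + 264 = 264 + G$)
$B{\left(-195,Y \right)} - 68544 = \left(264 + 65\right) - 68544 = 329 - 68544 = -68215$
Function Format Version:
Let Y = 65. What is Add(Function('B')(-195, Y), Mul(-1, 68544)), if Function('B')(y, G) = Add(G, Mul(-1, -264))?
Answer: -68215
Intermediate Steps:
Function('B')(y, G) = Add(264, G) (Function('B')(y, G) = Add(G, 264) = Add(264, G))
Add(Function('B')(-195, Y), Mul(-1, 68544)) = Add(Add(264, 65), Mul(-1, 68544)) = Add(329, -68544) = -68215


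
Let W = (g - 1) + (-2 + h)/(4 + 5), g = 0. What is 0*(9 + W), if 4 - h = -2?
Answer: 0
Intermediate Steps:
h = 6 (h = 4 - 1*(-2) = 4 + 2 = 6)
W = -5/9 (W = (0 - 1) + (-2 + 6)/(4 + 5) = -1 + 4/9 = -5/9 ≈ -0.55556)
0*(9 + W) = 0*(9 - 5/9) = 0*(76/9) = 0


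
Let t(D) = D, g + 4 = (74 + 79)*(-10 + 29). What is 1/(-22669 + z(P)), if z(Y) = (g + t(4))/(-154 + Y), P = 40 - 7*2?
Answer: -128/2904539 ≈ -4.4069e-5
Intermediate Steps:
g = 2903 (g = -4 + (74 + 79)*(-10 + 29) = -4 + 153*19 = -4 + 2907 = 2903)
P = 26 (P = 40 - 1*14 = 40 - 14 = 26)
z(Y) = 2907/(-154 + Y) (z(Y) = (2903 + 4)/(-154 + Y) = 2907/(-154 + Y))
1/(-22669 + z(P)) = 1/(-22669 + 2907/(-154 + 26)) = 1/(-22669 + 2907/(-128)) = 1/(-22669 + 2907*(-1/128)) = 1/(-22669 - 2907/128) = 1/(-2904539/128) = -128/2904539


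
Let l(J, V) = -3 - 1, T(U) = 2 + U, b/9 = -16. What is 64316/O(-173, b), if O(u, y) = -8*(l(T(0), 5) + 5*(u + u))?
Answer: 16079/3468 ≈ 4.6364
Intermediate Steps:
b = -144 (b = 9*(-16) = -144)
l(J, V) = -4
O(u, y) = 32 - 80*u (O(u, y) = -8*(-4 + 5*(u + u)) = -8*(-4 + 5*(2*u)) = -8*(-4 + 10*u) = 32 - 80*u)
64316/O(-173, b) = 64316/(32 - 80*(-173)) = 64316/(32 + 13840) = 64316/13872 = 64316*(1/13872) = 16079/3468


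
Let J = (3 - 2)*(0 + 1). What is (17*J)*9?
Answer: 153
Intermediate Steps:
J = 1 (J = 1*1 = 1)
(17*J)*9 = (17*1)*9 = 17*9 = 153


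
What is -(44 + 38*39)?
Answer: -1526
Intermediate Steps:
-(44 + 38*39) = -(44 + 1482) = -1*1526 = -1526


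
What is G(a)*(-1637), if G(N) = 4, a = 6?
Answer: -6548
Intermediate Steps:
G(a)*(-1637) = 4*(-1637) = -6548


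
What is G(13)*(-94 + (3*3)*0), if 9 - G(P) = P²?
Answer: 15040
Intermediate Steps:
G(P) = 9 - P²
G(13)*(-94 + (3*3)*0) = (9 - 1*13²)*(-94 + (3*3)*0) = (9 - 1*169)*(-94 + 9*0) = (9 - 169)*(-94 + 0) = -160*(-94) = 15040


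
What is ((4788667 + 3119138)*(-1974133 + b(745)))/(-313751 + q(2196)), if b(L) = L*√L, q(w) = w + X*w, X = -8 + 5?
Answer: 2230151258295/45449 - 5891314725*√745/318143 ≈ 4.8564e+7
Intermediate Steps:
X = -3
q(w) = -2*w (q(w) = w - 3*w = -2*w)
b(L) = L^(3/2)
((4788667 + 3119138)*(-1974133 + b(745)))/(-313751 + q(2196)) = ((4788667 + 3119138)*(-1974133 + 745^(3/2)))/(-313751 - 2*2196) = (7907805*(-1974133 + 745*√745))/(-313751 - 4392) = (-15611058808065 + 5891314725*√745)/(-318143) = (-15611058808065 + 5891314725*√745)*(-1/318143) = 2230151258295/45449 - 5891314725*√745/318143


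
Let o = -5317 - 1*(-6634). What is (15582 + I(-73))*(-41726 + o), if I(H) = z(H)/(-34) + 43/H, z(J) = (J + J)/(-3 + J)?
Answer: -3493170331179/5548 ≈ -6.2963e+8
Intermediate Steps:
z(J) = 2*J/(-3 + J) (z(J) = (2*J)/(-3 + J) = 2*J/(-3 + J))
I(H) = 43/H - H/(17*(-3 + H)) (I(H) = (2*H/(-3 + H))/(-34) + 43/H = (2*H/(-3 + H))*(-1/34) + 43/H = -H/(17*(-3 + H)) + 43/H = 43/H - H/(17*(-3 + H)))
o = 1317 (o = -5317 + 6634 = 1317)
(15582 + I(-73))*(-41726 + o) = (15582 + (1/17)*(-2193 - 1*(-73)² + 731*(-73))/(-73*(-3 - 73)))*(-41726 + 1317) = (15582 + (1/17)*(-1/73)*(-2193 - 1*5329 - 53363)/(-76))*(-40409) = (15582 + (1/17)*(-1/73)*(-1/76)*(-2193 - 5329 - 53363))*(-40409) = (15582 + (1/17)*(-1/73)*(-1/76)*(-60885))*(-40409) = (15582 - 60885/94316)*(-40409) = (1469571027/94316)*(-40409) = -3493170331179/5548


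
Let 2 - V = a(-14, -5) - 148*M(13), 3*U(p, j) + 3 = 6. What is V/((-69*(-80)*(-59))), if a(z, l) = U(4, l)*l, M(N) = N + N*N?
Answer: -8981/108560 ≈ -0.082728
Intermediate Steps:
U(p, j) = 1 (U(p, j) = -1 + (1/3)*6 = -1 + 2 = 1)
M(N) = N + N**2
a(z, l) = l (a(z, l) = 1*l = l)
V = 26943 (V = 2 - (-5 - 1924*(1 + 13)) = 2 - (-5 - 1924*14) = 2 - (-5 - 148*182) = 2 - (-5 - 26936) = 2 - 1*(-26941) = 2 + 26941 = 26943)
V/((-69*(-80)*(-59))) = 26943/((-69*(-80)*(-59))) = 26943/((5520*(-59))) = 26943/(-325680) = 26943*(-1/325680) = -8981/108560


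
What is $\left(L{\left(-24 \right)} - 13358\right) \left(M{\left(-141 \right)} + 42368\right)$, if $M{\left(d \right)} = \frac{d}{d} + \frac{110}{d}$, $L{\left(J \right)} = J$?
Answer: $- \frac{79942984058}{141} \approx -5.6697 \cdot 10^{8}$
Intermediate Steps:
$M{\left(d \right)} = 1 + \frac{110}{d}$
$\left(L{\left(-24 \right)} - 13358\right) \left(M{\left(-141 \right)} + 42368\right) = \left(-24 - 13358\right) \left(\frac{110 - 141}{-141} + 42368\right) = - 13382 \left(\left(- \frac{1}{141}\right) \left(-31\right) + 42368\right) = - 13382 \left(\frac{31}{141} + 42368\right) = \left(-13382\right) \frac{5973919}{141} = - \frac{79942984058}{141}$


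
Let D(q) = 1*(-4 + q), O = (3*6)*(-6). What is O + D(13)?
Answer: -99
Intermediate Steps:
O = -108 (O = 18*(-6) = -108)
D(q) = -4 + q
O + D(13) = -108 + (-4 + 13) = -108 + 9 = -99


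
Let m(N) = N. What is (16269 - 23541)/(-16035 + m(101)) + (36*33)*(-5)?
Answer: -47320344/7967 ≈ -5939.5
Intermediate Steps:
(16269 - 23541)/(-16035 + m(101)) + (36*33)*(-5) = (16269 - 23541)/(-16035 + 101) + (36*33)*(-5) = -7272/(-15934) + 1188*(-5) = -7272*(-1/15934) - 5940 = 3636/7967 - 5940 = -47320344/7967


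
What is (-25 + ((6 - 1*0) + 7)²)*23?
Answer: 3312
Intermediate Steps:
(-25 + ((6 - 1*0) + 7)²)*23 = (-25 + ((6 + 0) + 7)²)*23 = (-25 + (6 + 7)²)*23 = (-25 + 13²)*23 = (-25 + 169)*23 = 144*23 = 3312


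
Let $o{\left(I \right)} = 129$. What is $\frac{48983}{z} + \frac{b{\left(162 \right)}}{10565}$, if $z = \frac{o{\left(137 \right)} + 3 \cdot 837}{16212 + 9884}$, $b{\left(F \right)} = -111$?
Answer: $\frac{15346386926}{31695} \approx 4.8419 \cdot 10^{5}$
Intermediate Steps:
$z = \frac{165}{1631}$ ($z = \frac{129 + 3 \cdot 837}{16212 + 9884} = \frac{129 + 2511}{26096} = 2640 \cdot \frac{1}{26096} = \frac{165}{1631} \approx 0.10116$)
$\frac{48983}{z} + \frac{b{\left(162 \right)}}{10565} = \frac{48983}{\frac{165}{1631}} - \frac{111}{10565} = 48983 \cdot \frac{1631}{165} - \frac{111}{10565} = \frac{7262843}{15} - \frac{111}{10565} = \frac{15346386926}{31695}$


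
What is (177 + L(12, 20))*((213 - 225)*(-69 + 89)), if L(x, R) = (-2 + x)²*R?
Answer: -522480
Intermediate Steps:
L(x, R) = R*(-2 + x)²
(177 + L(12, 20))*((213 - 225)*(-69 + 89)) = (177 + 20*(-2 + 12)²)*((213 - 225)*(-69 + 89)) = (177 + 20*10²)*(-12*20) = (177 + 20*100)*(-240) = (177 + 2000)*(-240) = 2177*(-240) = -522480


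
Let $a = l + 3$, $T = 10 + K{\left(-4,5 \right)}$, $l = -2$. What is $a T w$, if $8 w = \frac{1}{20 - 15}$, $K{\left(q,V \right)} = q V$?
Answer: $- \frac{1}{4} \approx -0.25$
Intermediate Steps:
$K{\left(q,V \right)} = V q$
$T = -10$ ($T = 10 + 5 \left(-4\right) = 10 - 20 = -10$)
$w = \frac{1}{40}$ ($w = \frac{1}{8 \left(20 - 15\right)} = \frac{1}{8 \cdot 5} = \frac{1}{8} \cdot \frac{1}{5} = \frac{1}{40} \approx 0.025$)
$a = 1$ ($a = -2 + 3 = 1$)
$a T w = 1 \left(-10\right) \frac{1}{40} = \left(-10\right) \frac{1}{40} = - \frac{1}{4}$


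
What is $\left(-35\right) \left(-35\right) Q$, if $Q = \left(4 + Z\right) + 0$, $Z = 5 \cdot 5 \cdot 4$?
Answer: $127400$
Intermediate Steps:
$Z = 100$ ($Z = 25 \cdot 4 = 100$)
$Q = 104$ ($Q = \left(4 + 100\right) + 0 = 104 + 0 = 104$)
$\left(-35\right) \left(-35\right) Q = \left(-35\right) \left(-35\right) 104 = 1225 \cdot 104 = 127400$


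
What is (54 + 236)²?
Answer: 84100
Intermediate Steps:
(54 + 236)² = 290² = 84100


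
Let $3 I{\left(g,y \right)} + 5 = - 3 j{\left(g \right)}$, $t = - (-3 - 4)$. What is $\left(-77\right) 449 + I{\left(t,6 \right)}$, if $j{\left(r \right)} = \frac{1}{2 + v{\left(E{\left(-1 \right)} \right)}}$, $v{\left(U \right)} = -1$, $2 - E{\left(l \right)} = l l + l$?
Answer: $- \frac{103727}{3} \approx -34576.0$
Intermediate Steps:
$t = 7$ ($t = \left(-1\right) \left(-7\right) = 7$)
$E{\left(l \right)} = 2 - l - l^{2}$ ($E{\left(l \right)} = 2 - \left(l l + l\right) = 2 - \left(l^{2} + l\right) = 2 - \left(l + l^{2}\right) = 2 - l - l^{2}$)
$j{\left(r \right)} = 1$ ($j{\left(r \right)} = \frac{1}{2 - 1} = 1^{-1} = 1$)
$I{\left(g,y \right)} = - \frac{8}{3}$ ($I{\left(g,y \right)} = - \frac{5}{3} + \frac{\left(-3\right) 1}{3} = - \frac{5}{3} + \frac{1}{3} \left(-3\right) = - \frac{5}{3} - 1 = - \frac{8}{3}$)
$\left(-77\right) 449 + I{\left(t,6 \right)} = \left(-77\right) 449 - \frac{8}{3} = -34573 - \frac{8}{3} = - \frac{103727}{3}$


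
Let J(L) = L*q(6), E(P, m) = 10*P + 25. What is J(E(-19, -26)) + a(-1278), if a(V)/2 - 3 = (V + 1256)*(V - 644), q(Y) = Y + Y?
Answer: 82594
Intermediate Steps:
q(Y) = 2*Y
E(P, m) = 25 + 10*P
a(V) = 6 + 2*(-644 + V)*(1256 + V) (a(V) = 6 + 2*((V + 1256)*(V - 644)) = 6 + 2*((1256 + V)*(-644 + V)) = 6 + 2*((-644 + V)*(1256 + V)) = 6 + 2*(-644 + V)*(1256 + V))
J(L) = 12*L (J(L) = L*(2*6) = L*12 = 12*L)
J(E(-19, -26)) + a(-1278) = 12*(25 + 10*(-19)) + (-1617722 + 2*(-1278)² + 1224*(-1278)) = 12*(25 - 190) + (-1617722 + 2*1633284 - 1564272) = 12*(-165) + (-1617722 + 3266568 - 1564272) = -1980 + 84574 = 82594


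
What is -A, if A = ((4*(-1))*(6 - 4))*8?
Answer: 64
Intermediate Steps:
A = -64 (A = -4*2*8 = -8*8 = -64)
-A = -1*(-64) = 64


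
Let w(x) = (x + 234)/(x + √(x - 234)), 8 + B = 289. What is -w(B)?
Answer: -144715/78914 + 515*√47/78914 ≈ -1.7891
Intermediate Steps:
B = 281 (B = -8 + 289 = 281)
w(x) = (234 + x)/(x + √(-234 + x))
-w(B) = -(234 + 281)/(281 + √(-234 + 281)) = -515/(281 + √47)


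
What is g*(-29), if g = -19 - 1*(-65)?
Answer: -1334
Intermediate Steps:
g = 46 (g = -19 + 65 = 46)
g*(-29) = 46*(-29) = -1334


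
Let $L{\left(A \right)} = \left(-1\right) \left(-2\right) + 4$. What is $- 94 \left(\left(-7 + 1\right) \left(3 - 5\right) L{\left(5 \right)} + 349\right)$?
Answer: $-39574$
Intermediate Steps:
$L{\left(A \right)} = 6$ ($L{\left(A \right)} = 2 + 4 = 6$)
$- 94 \left(\left(-7 + 1\right) \left(3 - 5\right) L{\left(5 \right)} + 349\right) = - 94 \left(\left(-7 + 1\right) \left(3 - 5\right) 6 + 349\right) = - 94 \left(- 6 \left(\left(-2\right) 6\right) + 349\right) = - 94 \left(\left(-6\right) \left(-12\right) + 349\right) = - 94 \left(72 + 349\right) = \left(-94\right) 421 = -39574$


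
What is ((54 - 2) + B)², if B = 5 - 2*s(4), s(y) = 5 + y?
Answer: 1521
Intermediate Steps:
B = -13 (B = 5 - 2*(5 + 4) = 5 - 2*9 = 5 - 18 = -13)
((54 - 2) + B)² = ((54 - 2) - 13)² = (52 - 13)² = 39² = 1521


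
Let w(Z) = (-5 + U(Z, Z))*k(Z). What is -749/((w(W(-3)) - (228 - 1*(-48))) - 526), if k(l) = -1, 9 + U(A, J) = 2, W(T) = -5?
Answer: 749/790 ≈ 0.94810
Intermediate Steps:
U(A, J) = -7 (U(A, J) = -9 + 2 = -7)
w(Z) = 12 (w(Z) = (-5 - 7)*(-1) = -12*(-1) = 12)
-749/((w(W(-3)) - (228 - 1*(-48))) - 526) = -749/((12 - (228 - 1*(-48))) - 526) = -749/((12 - (228 + 48)) - 526) = -749/((12 - 1*276) - 526) = -749/((12 - 276) - 526) = -749/(-264 - 526) = -749/(-790) = -749*(-1/790) = 749/790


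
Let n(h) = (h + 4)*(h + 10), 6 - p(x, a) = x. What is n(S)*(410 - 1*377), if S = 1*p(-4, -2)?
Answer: 9240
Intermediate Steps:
p(x, a) = 6 - x
S = 10 (S = 1*(6 - 1*(-4)) = 1*(6 + 4) = 1*10 = 10)
n(h) = (4 + h)*(10 + h)
n(S)*(410 - 1*377) = (40 + 10² + 14*10)*(410 - 1*377) = (40 + 100 + 140)*(410 - 377) = 280*33 = 9240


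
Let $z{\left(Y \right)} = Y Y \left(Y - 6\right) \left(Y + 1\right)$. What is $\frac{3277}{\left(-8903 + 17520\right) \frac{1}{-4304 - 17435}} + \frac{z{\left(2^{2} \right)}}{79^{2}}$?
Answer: $- \frac{444602124143}{53778697} \approx -8267.3$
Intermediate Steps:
$z{\left(Y \right)} = Y^{2} \left(1 + Y\right) \left(-6 + Y\right)$ ($z{\left(Y \right)} = Y^{2} \left(-6 + Y\right) \left(1 + Y\right) = Y^{2} \left(1 + Y\right) \left(-6 + Y\right)$)
$\frac{3277}{\left(-8903 + 17520\right) \frac{1}{-4304 - 17435}} + \frac{z{\left(2^{2} \right)}}{79^{2}} = \frac{3277}{\left(-8903 + 17520\right) \frac{1}{-4304 - 17435}} + \frac{\left(2^{2}\right)^{2} \left(-6 + \left(2^{2}\right)^{2} - 5 \cdot 2^{2}\right)}{79^{2}} = \frac{3277}{8617 \frac{1}{-21739}} + \frac{4^{2} \left(-6 + 4^{2} - 20\right)}{6241} = \frac{3277}{8617 \left(- \frac{1}{21739}\right)} + 16 \left(-6 + 16 - 20\right) \frac{1}{6241} = \frac{3277}{- \frac{8617}{21739}} + 16 \left(-10\right) \frac{1}{6241} = 3277 \left(- \frac{21739}{8617}\right) - \frac{160}{6241} = - \frac{71238703}{8617} - \frac{160}{6241} = - \frac{444602124143}{53778697}$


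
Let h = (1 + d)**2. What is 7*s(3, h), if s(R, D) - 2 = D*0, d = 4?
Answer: 14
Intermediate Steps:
h = 25 (h = (1 + 4)**2 = 5**2 = 25)
s(R, D) = 2 (s(R, D) = 2 + D*0 = 2 + 0 = 2)
7*s(3, h) = 7*2 = 14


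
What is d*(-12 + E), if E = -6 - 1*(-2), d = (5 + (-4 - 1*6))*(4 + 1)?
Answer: 400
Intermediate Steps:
d = -25 (d = (5 + (-4 - 6))*5 = (5 - 10)*5 = -5*5 = -25)
E = -4 (E = -6 + 2 = -4)
d*(-12 + E) = -25*(-12 - 4) = -25*(-16) = 400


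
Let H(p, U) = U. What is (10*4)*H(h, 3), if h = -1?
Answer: 120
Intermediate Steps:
(10*4)*H(h, 3) = (10*4)*3 = 40*3 = 120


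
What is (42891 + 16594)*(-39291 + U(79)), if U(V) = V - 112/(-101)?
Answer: -235578445500/101 ≈ -2.3325e+9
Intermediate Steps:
U(V) = 112/101 + V (U(V) = V - 112*(-1/101) = V + 112/101 = 112/101 + V)
(42891 + 16594)*(-39291 + U(79)) = (42891 + 16594)*(-39291 + (112/101 + 79)) = 59485*(-39291 + 8091/101) = 59485*(-3960300/101) = -235578445500/101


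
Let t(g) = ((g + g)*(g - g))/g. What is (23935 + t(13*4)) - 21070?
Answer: 2865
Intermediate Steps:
t(g) = 0 (t(g) = ((2*g)*0)/g = 0/g = 0)
(23935 + t(13*4)) - 21070 = (23935 + 0) - 21070 = 23935 - 21070 = 2865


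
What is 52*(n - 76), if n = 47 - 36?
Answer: -3380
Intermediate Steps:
n = 11
52*(n - 76) = 52*(11 - 76) = 52*(-65) = -3380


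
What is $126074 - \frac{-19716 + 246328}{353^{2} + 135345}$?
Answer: $\frac{16386606992}{129977} \approx 1.2607 \cdot 10^{5}$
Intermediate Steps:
$126074 - \frac{-19716 + 246328}{353^{2} + 135345} = 126074 - \frac{226612}{124609 + 135345} = 126074 - \frac{226612}{259954} = 126074 - 226612 \cdot \frac{1}{259954} = 126074 - \frac{113306}{129977} = \frac{16386606992}{129977}$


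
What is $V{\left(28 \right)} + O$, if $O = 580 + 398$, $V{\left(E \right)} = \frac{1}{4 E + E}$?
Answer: $\frac{136921}{140} \approx 978.01$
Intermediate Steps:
$V{\left(E \right)} = \frac{1}{5 E}$
$O = 978$
$V{\left(28 \right)} + O = \frac{1}{5 \cdot 28} + 978 = \frac{1}{5} \cdot \frac{1}{28} + 978 = \frac{1}{140} + 978 = \frac{136921}{140}$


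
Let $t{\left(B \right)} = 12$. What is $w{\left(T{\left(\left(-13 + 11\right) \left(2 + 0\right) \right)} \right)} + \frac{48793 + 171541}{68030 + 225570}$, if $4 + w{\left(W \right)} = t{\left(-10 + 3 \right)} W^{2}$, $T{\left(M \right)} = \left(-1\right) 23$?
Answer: $\frac{931409367}{146800} \approx 6344.8$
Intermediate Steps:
$T{\left(M \right)} = -23$
$w{\left(W \right)} = -4 + 12 W^{2}$
$w{\left(T{\left(\left(-13 + 11\right) \left(2 + 0\right) \right)} \right)} + \frac{48793 + 171541}{68030 + 225570} = \left(-4 + 12 \left(-23\right)^{2}\right) + \frac{48793 + 171541}{68030 + 225570} = \left(-4 + 12 \cdot 529\right) + \frac{220334}{293600} = \left(-4 + 6348\right) + 220334 \cdot \frac{1}{293600} = 6344 + \frac{110167}{146800} = \frac{931409367}{146800}$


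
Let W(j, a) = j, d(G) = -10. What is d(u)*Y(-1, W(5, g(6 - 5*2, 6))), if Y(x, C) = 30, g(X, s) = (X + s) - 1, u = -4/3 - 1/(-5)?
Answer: -300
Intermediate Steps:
u = -17/15 (u = -4*⅓ - 1*(-⅕) = -4/3 + ⅕ = -17/15 ≈ -1.1333)
g(X, s) = -1 + X + s
d(u)*Y(-1, W(5, g(6 - 5*2, 6))) = -10*30 = -300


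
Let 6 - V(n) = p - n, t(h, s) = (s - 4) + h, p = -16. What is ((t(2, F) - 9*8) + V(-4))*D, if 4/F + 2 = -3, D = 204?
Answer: -57936/5 ≈ -11587.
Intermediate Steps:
F = -⅘ (F = 4/(-2 - 3) = 4/(-5) = 4*(-⅕) = -⅘ ≈ -0.80000)
t(h, s) = -4 + h + s (t(h, s) = (-4 + s) + h = -4 + h + s)
V(n) = 22 + n (V(n) = 6 - (-16 - n) = 6 + (16 + n) = 22 + n)
((t(2, F) - 9*8) + V(-4))*D = (((-4 + 2 - ⅘) - 9*8) + (22 - 4))*204 = ((-14/5 - 72) + 18)*204 = (-374/5 + 18)*204 = -284/5*204 = -57936/5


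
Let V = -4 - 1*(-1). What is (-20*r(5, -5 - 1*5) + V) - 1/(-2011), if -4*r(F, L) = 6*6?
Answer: 355948/2011 ≈ 177.00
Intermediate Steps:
r(F, L) = -9 (r(F, L) = -3*6/2 = -¼*36 = -9)
V = -3 (V = -4 + 1 = -3)
(-20*r(5, -5 - 1*5) + V) - 1/(-2011) = (-20*(-9) - 3) - 1/(-2011) = (180 - 3) - 1*(-1/2011) = 177 + 1/2011 = 355948/2011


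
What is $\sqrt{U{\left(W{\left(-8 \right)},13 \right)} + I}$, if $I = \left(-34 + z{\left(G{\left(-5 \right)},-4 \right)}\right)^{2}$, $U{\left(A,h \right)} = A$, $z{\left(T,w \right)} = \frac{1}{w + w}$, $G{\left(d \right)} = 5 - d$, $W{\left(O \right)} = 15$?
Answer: $\frac{\sqrt{75489}}{8} \approx 34.344$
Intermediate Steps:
$z{\left(T,w \right)} = \frac{1}{2 w}$
$I = \frac{74529}{64}$ ($I = \left(-34 + \frac{1}{2 \left(-4\right)}\right)^{2} = \left(-34 + \frac{1}{2} \left(- \frac{1}{4}\right)\right)^{2} = \left(-34 - \frac{1}{8}\right)^{2} = \left(- \frac{273}{8}\right)^{2} = \frac{74529}{64} \approx 1164.5$)
$\sqrt{U{\left(W{\left(-8 \right)},13 \right)} + I} = \sqrt{15 + \frac{74529}{64}} = \sqrt{\frac{75489}{64}} = \frac{\sqrt{75489}}{8}$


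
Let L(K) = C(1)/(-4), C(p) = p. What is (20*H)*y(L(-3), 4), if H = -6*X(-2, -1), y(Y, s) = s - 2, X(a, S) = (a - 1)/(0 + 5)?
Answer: 144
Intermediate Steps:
X(a, S) = -⅕ + a/5 (X(a, S) = (-1 + a)/5 = (-1 + a)*(⅕) = -⅕ + a/5)
L(K) = -¼ (L(K) = 1/(-4) = 1*(-¼) = -¼)
y(Y, s) = -2 + s
H = 18/5 (H = -6*(-⅕ + (⅕)*(-2)) = -6*(-⅕ - ⅖) = -6*(-⅗) = 18/5 ≈ 3.6000)
(20*H)*y(L(-3), 4) = (20*(18/5))*(-2 + 4) = 72*2 = 144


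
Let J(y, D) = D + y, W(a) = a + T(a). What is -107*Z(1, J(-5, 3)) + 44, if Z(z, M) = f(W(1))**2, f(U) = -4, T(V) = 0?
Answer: -1668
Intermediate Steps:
W(a) = a (W(a) = a + 0 = a)
Z(z, M) = 16 (Z(z, M) = (-4)**2 = 16)
-107*Z(1, J(-5, 3)) + 44 = -107*16 + 44 = -1712 + 44 = -1668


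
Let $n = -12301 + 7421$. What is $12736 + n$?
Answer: $7856$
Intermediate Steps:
$n = -4880$
$12736 + n = 12736 - 4880 = 7856$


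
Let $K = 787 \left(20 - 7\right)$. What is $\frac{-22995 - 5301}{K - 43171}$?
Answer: $\frac{262}{305} \approx 0.85902$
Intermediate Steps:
$K = 10231$ ($K = 787 \left(20 - 7\right) = 787 \cdot 13 = 10231$)
$\frac{-22995 - 5301}{K - 43171} = \frac{-22995 - 5301}{10231 - 43171} = - \frac{28296}{-32940} = \left(-28296\right) \left(- \frac{1}{32940}\right) = \frac{262}{305}$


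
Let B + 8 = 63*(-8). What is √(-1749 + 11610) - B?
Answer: 512 + √9861 ≈ 611.30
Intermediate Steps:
B = -512 (B = -8 + 63*(-8) = -8 - 504 = -512)
√(-1749 + 11610) - B = √(-1749 + 11610) - 1*(-512) = √9861 + 512 = 512 + √9861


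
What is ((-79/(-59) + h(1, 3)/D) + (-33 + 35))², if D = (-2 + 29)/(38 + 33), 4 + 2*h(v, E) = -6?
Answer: 244171876/2537649 ≈ 96.220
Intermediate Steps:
h(v, E) = -5 (h(v, E) = -2 + (½)*(-6) = -2 - 3 = -5)
D = 27/71 ≈ 0.38028
((-79/(-59) + h(1, 3)/D) + (-33 + 35))² = ((-79/(-59) - 5/27/71) + (-33 + 35))² = ((-79*(-1/59) - 5*71/27) + 2)² = ((79/59 - 355/27) + 2)² = (-18812/1593 + 2)² = (-15626/1593)² = 244171876/2537649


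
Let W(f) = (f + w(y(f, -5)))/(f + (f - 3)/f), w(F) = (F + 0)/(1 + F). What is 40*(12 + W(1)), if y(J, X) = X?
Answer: 390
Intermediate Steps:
w(F) = F/(1 + F)
W(f) = (5/4 + f)/(f + (-3 + f)/f) (W(f) = (f - 5/(1 - 5))/(f + (f - 3)/f) = (f - 5/(-4))/(f + (-3 + f)/f) = (f - 5*(-1/4))/(f + (-3 + f)/f) = (f + 5/4)/(f + (-3 + f)/f) = (5/4 + f)/(f + (-3 + f)/f))
40*(12 + W(1)) = 40*(12 + (1/4)*1*(5 + 4*1)/(-3 + 1 + 1**2)) = 40*(12 + (1/4)*1*(5 + 4)/(-3 + 1 + 1)) = 40*(12 + (1/4)*1*9/(-1)) = 40*(12 + (1/4)*1*(-1)*9) = 40*(12 - 9/4) = 40*(39/4) = 390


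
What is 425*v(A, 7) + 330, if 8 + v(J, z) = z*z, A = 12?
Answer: 17755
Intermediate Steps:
v(J, z) = -8 + z² (v(J, z) = -8 + z*z = -8 + z²)
425*v(A, 7) + 330 = 425*(-8 + 7²) + 330 = 425*(-8 + 49) + 330 = 425*41 + 330 = 17425 + 330 = 17755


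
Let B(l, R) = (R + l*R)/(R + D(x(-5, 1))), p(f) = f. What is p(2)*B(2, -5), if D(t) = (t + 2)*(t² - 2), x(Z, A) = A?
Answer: 15/4 ≈ 3.7500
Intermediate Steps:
D(t) = (-2 + t²)*(2 + t) (D(t) = (2 + t)*(-2 + t²) = (-2 + t²)*(2 + t))
B(l, R) = (R + R*l)/(-3 + R) (B(l, R) = (R + l*R)/(R + (-4 + 1³ - 2*1 + 2*1²)) = (R + R*l)/(R + (-4 + 1 - 2 + 2*1)) = (R + R*l)/(R + (-4 + 1 - 2 + 2)) = (R + R*l)/(R - 3) = (R + R*l)/(-3 + R))
p(2)*B(2, -5) = 2*(-5*(1 + 2)/(-3 - 5)) = 2*(-5*3/(-8)) = 2*(-5*(-⅛)*3) = 2*(15/8) = 15/4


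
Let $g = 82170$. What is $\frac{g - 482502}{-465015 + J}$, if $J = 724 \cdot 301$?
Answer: $\frac{400332}{247091} \approx 1.6202$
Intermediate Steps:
$J = 217924$
$\frac{g - 482502}{-465015 + J} = \frac{82170 - 482502}{-465015 + 217924} = - \frac{400332}{-247091} = \left(-400332\right) \left(- \frac{1}{247091}\right) = \frac{400332}{247091}$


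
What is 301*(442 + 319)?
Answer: 229061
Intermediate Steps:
301*(442 + 319) = 301*761 = 229061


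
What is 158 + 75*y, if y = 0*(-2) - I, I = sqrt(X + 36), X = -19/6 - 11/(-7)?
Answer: 158 - 425*sqrt(210)/14 ≈ -281.92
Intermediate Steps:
X = -67/42 (X = -19*1/6 - 11*(-1/7) = -19/6 + 11/7 = -67/42 ≈ -1.5952)
I = 17*sqrt(210)/42 (I = sqrt(-67/42 + 36) = sqrt(1445/42) = 17*sqrt(210)/42 ≈ 5.8656)
y = -17*sqrt(210)/42 (y = 0*(-2) - 17*sqrt(210)/42 = 0 - 17*sqrt(210)/42 = -17*sqrt(210)/42 ≈ -5.8656)
158 + 75*y = 158 + 75*(-17*sqrt(210)/42) = 158 - 425*sqrt(210)/14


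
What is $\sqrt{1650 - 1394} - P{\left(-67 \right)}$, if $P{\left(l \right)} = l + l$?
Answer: $150$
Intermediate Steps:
$P{\left(l \right)} = 2 l$
$\sqrt{1650 - 1394} - P{\left(-67 \right)} = \sqrt{1650 - 1394} - 2 \left(-67\right) = \sqrt{256} - -134 = 16 + 134 = 150$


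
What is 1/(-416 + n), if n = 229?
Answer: -1/187 ≈ -0.0053476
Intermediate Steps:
1/(-416 + n) = 1/(-416 + 229) = 1/(-187) = -1/187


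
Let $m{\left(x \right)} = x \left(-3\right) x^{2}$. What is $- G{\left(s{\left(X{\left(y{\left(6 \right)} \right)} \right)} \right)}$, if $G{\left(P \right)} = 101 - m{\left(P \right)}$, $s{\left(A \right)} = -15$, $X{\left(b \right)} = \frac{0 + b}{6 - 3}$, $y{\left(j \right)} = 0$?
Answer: $10024$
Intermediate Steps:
$X{\left(b \right)} = \frac{b}{3}$
$m{\left(x \right)} = - 3 x^{3}$ ($m{\left(x \right)} = - 3 x x^{2} = - 3 x^{3}$)
$G{\left(P \right)} = 101 + 3 P^{3}$ ($G{\left(P \right)} = 101 - - 3 P^{3} = 101 + 3 P^{3}$)
$- G{\left(s{\left(X{\left(y{\left(6 \right)} \right)} \right)} \right)} = - (101 + 3 \left(-15\right)^{3}) = - (101 + 3 \left(-3375\right)) = - (101 - 10125) = \left(-1\right) \left(-10024\right) = 10024$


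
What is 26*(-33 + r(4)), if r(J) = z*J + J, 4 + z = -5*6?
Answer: -4290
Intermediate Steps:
z = -34 (z = -4 - 5*6 = -4 - 30 = -34)
r(J) = -33*J (r(J) = -34*J + J = -33*J)
26*(-33 + r(4)) = 26*(-33 - 33*4) = 26*(-33 - 132) = 26*(-165) = -4290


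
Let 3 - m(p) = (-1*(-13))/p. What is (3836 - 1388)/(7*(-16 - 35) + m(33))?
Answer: -80784/11695 ≈ -6.9076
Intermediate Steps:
m(p) = 3 - 13/p (m(p) = 3 - (-1*(-13))/p = 3 - 13/p)
(3836 - 1388)/(7*(-16 - 35) + m(33)) = (3836 - 1388)/(7*(-16 - 35) + (3 - 13/33)) = 2448/(7*(-51) + (3 - 13*1/33)) = 2448/(-357 + (3 - 13/33)) = 2448/(-357 + 86/33) = 2448/(-11695/33) = 2448*(-33/11695) = -80784/11695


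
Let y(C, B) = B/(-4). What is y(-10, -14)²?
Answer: 49/4 ≈ 12.250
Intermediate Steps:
y(C, B) = -B/4 (y(C, B) = B*(-¼) = -B/4)
y(-10, -14)² = (-¼*(-14))² = (7/2)² = 49/4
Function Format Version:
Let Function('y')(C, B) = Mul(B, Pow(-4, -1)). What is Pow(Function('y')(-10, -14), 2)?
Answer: Rational(49, 4) ≈ 12.250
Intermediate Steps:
Function('y')(C, B) = Mul(Rational(-1, 4), B) (Function('y')(C, B) = Mul(B, Rational(-1, 4)) = Mul(Rational(-1, 4), B))
Pow(Function('y')(-10, -14), 2) = Pow(Mul(Rational(-1, 4), -14), 2) = Pow(Rational(7, 2), 2) = Rational(49, 4)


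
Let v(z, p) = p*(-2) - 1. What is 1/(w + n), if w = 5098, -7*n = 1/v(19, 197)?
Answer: 2765/14095971 ≈ 0.00019616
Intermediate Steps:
v(z, p) = -1 - 2*p (v(z, p) = -2*p - 1 = -1 - 2*p)
n = 1/2765 (n = -1/(7*(-1 - 2*197)) = -1/(7*(-1 - 394)) = -⅐/(-395) = -⅐*(-1/395) = 1/2765 ≈ 0.00036166)
1/(w + n) = 1/(5098 + 1/2765) = 1/(14095971/2765) = 2765/14095971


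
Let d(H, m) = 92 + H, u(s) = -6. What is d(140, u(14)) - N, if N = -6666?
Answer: 6898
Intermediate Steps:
d(140, u(14)) - N = (92 + 140) - 1*(-6666) = 232 + 6666 = 6898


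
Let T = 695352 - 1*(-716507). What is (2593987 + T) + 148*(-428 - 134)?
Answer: 3922670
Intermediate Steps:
T = 1411859 (T = 695352 + 716507 = 1411859)
(2593987 + T) + 148*(-428 - 134) = (2593987 + 1411859) + 148*(-428 - 134) = 4005846 + 148*(-562) = 4005846 - 83176 = 3922670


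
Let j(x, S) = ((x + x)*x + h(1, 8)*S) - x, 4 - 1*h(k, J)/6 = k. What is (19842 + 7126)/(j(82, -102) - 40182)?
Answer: -6742/7163 ≈ -0.94123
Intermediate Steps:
h(k, J) = 24 - 6*k
j(x, S) = -x + 2*x**2 + 18*S (j(x, S) = ((x + x)*x + (24 - 6*1)*S) - x = ((2*x)*x + (24 - 6)*S) - x = (2*x**2 + 18*S) - x = -x + 2*x**2 + 18*S)
(19842 + 7126)/(j(82, -102) - 40182) = (19842 + 7126)/((-1*82 + 2*82**2 + 18*(-102)) - 40182) = 26968/((-82 + 2*6724 - 1836) - 40182) = 26968/((-82 + 13448 - 1836) - 40182) = 26968/(11530 - 40182) = 26968/(-28652) = 26968*(-1/28652) = -6742/7163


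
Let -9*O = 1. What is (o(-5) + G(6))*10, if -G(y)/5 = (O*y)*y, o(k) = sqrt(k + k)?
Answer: 200 + 10*I*sqrt(10) ≈ 200.0 + 31.623*I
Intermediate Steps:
O = -1/9 (O = -1/9*1 = -1/9 ≈ -0.11111)
o(k) = sqrt(2)*sqrt(k) (o(k) = sqrt(2*k) = sqrt(2)*sqrt(k))
G(y) = 5*y**2/9 (G(y) = -5*(-y/9)*y = -(-5)*y**2/9 = 5*y**2/9)
(o(-5) + G(6))*10 = (sqrt(2)*sqrt(-5) + (5/9)*6**2)*10 = (sqrt(2)*(I*sqrt(5)) + (5/9)*36)*10 = (I*sqrt(10) + 20)*10 = (20 + I*sqrt(10))*10 = 200 + 10*I*sqrt(10)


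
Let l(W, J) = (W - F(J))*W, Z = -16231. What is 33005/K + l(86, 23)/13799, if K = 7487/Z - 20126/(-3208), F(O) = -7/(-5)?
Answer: 11858160310856798/2088111665595 ≈ 5678.9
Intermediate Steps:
F(O) = 7/5 (F(O) = -7*(-⅕) = 7/5)
K = 151323405/26034524 (K = 7487/(-16231) - 20126/(-3208) = 7487*(-1/16231) - 20126*(-1/3208) = -7487/16231 + 10063/1604 = 151323405/26034524 ≈ 5.8124)
l(W, J) = W*(-7/5 + W) (l(W, J) = (W - 1*7/5)*W = (W - 7/5)*W = (-7/5 + W)*W = W*(-7/5 + W))
33005/K + l(86, 23)/13799 = 33005/(151323405/26034524) + ((⅕)*86*(-7 + 5*86))/13799 = 33005*(26034524/151323405) + ((⅕)*86*(-7 + 430))*(1/13799) = 171853892924/30264681 + ((⅕)*86*423)*(1/13799) = 171853892924/30264681 + (36378/5)*(1/13799) = 171853892924/30264681 + 36378/68995 = 11858160310856798/2088111665595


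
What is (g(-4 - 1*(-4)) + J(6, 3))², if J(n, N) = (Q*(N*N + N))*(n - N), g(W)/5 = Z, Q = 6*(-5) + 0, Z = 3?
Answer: 1134225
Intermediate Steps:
Q = -30 (Q = -30 + 0 = -30)
g(W) = 15 (g(W) = 5*3 = 15)
J(n, N) = (n - N)*(-30*N - 30*N²) (J(n, N) = (-30*(N*N + N))*(n - N) = (-30*(N² + N))*(n - N) = (-30*(N + N²))*(n - N) = (-30*N - 30*N²)*(n - N) = (n - N)*(-30*N - 30*N²))
(g(-4 - 1*(-4)) + J(6, 3))² = (15 + 30*3*(3 + 3² - 1*6 - 1*3*6))² = (15 + 30*3*(3 + 9 - 6 - 18))² = (15 + 30*3*(-12))² = (15 - 1080)² = (-1065)² = 1134225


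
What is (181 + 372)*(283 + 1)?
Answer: 157052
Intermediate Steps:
(181 + 372)*(283 + 1) = 553*284 = 157052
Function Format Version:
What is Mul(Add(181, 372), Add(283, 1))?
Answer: 157052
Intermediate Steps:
Mul(Add(181, 372), Add(283, 1)) = Mul(553, 284) = 157052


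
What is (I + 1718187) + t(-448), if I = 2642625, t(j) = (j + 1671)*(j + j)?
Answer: 3265004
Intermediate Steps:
t(j) = 2*j*(1671 + j) (t(j) = (1671 + j)*(2*j) = 2*j*(1671 + j))
(I + 1718187) + t(-448) = (2642625 + 1718187) + 2*(-448)*(1671 - 448) = 4360812 + 2*(-448)*1223 = 4360812 - 1095808 = 3265004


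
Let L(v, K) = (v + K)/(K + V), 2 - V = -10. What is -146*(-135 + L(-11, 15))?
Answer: 531586/27 ≈ 19688.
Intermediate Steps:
V = 12 (V = 2 - 1*(-10) = 2 + 10 = 12)
L(v, K) = (K + v)/(12 + K) (L(v, K) = (v + K)/(K + 12) = (K + v)/(12 + K))
-146*(-135 + L(-11, 15)) = -146*(-135 + (15 - 11)/(12 + 15)) = -146*(-135 + 4/27) = -146*(-3641/27) = 531586/27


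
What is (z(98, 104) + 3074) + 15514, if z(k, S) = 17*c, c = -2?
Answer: 18554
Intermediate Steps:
z(k, S) = -34 (z(k, S) = 17*(-2) = -34)
(z(98, 104) + 3074) + 15514 = (-34 + 3074) + 15514 = 3040 + 15514 = 18554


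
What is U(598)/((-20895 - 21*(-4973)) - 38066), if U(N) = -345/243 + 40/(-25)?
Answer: -1223/18416160 ≈ -6.6409e-5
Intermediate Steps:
U(N) = -1223/405 (U(N) = -345*1/243 + 40*(-1/25) = -115/81 - 8/5 = -1223/405)
U(598)/((-20895 - 21*(-4973)) - 38066) = -1223/(405*((-20895 - 21*(-4973)) - 38066)) = -1223/(405*((-20895 + 104433) - 38066)) = -1223/(405*(83538 - 38066)) = -1223/405/45472 = -1223/405*1/45472 = -1223/18416160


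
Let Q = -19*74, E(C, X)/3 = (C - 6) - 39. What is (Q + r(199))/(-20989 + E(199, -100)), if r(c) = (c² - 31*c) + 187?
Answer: -32213/20527 ≈ -1.5693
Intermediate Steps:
r(c) = 187 + c² - 31*c
E(C, X) = -135 + 3*C (E(C, X) = 3*((C - 6) - 39) = 3*((-6 + C) - 39) = 3*(-45 + C) = -135 + 3*C)
Q = -1406
(Q + r(199))/(-20989 + E(199, -100)) = (-1406 + (187 + 199² - 31*199))/(-20989 + (-135 + 3*199)) = (-1406 + (187 + 39601 - 6169))/(-20989 + (-135 + 597)) = (-1406 + 33619)/(-20989 + 462) = 32213/(-20527) = 32213*(-1/20527) = -32213/20527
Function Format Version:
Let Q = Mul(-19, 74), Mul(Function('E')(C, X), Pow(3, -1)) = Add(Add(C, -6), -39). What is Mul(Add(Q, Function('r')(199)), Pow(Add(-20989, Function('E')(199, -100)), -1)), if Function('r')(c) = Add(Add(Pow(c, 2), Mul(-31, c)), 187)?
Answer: Rational(-32213, 20527) ≈ -1.5693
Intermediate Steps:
Function('r')(c) = Add(187, Pow(c, 2), Mul(-31, c))
Function('E')(C, X) = Add(-135, Mul(3, C)) (Function('E')(C, X) = Mul(3, Add(Add(C, -6), -39)) = Mul(3, Add(Add(-6, C), -39)) = Mul(3, Add(-45, C)) = Add(-135, Mul(3, C)))
Q = -1406
Mul(Add(Q, Function('r')(199)), Pow(Add(-20989, Function('E')(199, -100)), -1)) = Mul(Add(-1406, Add(187, Pow(199, 2), Mul(-31, 199))), Pow(Add(-20989, Add(-135, Mul(3, 199))), -1)) = Mul(Add(-1406, Add(187, 39601, -6169)), Pow(Add(-20989, Add(-135, 597)), -1)) = Mul(Add(-1406, 33619), Pow(Add(-20989, 462), -1)) = Mul(32213, Pow(-20527, -1)) = Mul(32213, Rational(-1, 20527)) = Rational(-32213, 20527)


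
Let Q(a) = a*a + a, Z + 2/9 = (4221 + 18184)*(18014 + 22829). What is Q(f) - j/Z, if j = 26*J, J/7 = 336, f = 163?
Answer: 220159050396188/8235786733 ≈ 26732.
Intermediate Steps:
J = 2352 (J = 7*336 = 2352)
j = 61152 (j = 26*2352 = 61152)
Z = 8235786733/9 (Z = -2/9 + (4221 + 18184)*(18014 + 22829) = -2/9 + 22405*40843 = -2/9 + 915087415 = 8235786733/9 ≈ 9.1509e+8)
Q(a) = a + a² (Q(a) = a² + a = a + a²)
Q(f) - j/Z = 163*(1 + 163) - 61152/8235786733/9 = 163*164 - 61152*9/8235786733 = 26732 - 1*550368/8235786733 = 26732 - 550368/8235786733 = 220159050396188/8235786733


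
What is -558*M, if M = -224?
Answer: 124992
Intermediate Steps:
-558*M = -558*(-224) = 124992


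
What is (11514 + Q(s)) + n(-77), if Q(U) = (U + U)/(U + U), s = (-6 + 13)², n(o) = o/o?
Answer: 11516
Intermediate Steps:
n(o) = 1
s = 49 (s = 7² = 49)
Q(U) = 1 (Q(U) = (2*U)/((2*U)) = (2*U)*(1/(2*U)) = 1)
(11514 + Q(s)) + n(-77) = (11514 + 1) + 1 = 11515 + 1 = 11516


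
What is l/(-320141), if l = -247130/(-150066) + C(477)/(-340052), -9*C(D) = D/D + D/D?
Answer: -21009271027/4084218290640978 ≈ -5.1440e-6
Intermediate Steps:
C(D) = -2/9 (C(D) = -(D/D + D/D)/9 = -(1 + 1)/9 = -1/9*2 = -2/9)
l = 21009271027/12757560858 (l = -247130/(-150066) - 2/9/(-340052) = -247130*(-1/150066) - 2/9*(-1/340052) = 123565/75033 + 1/1530234 = 21009271027/12757560858 ≈ 1.6468)
l/(-320141) = (21009271027/12757560858)/(-320141) = (21009271027/12757560858)*(-1/320141) = -21009271027/4084218290640978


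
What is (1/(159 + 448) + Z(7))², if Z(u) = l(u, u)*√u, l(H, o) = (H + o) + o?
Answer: 1137402064/368449 + 42*√7/607 ≈ 3087.2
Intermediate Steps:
l(H, o) = H + 2*o
Z(u) = 3*u^(3/2) (Z(u) = (u + 2*u)*√u = (3*u)*√u = 3*u^(3/2))
(1/(159 + 448) + Z(7))² = (1/(159 + 448) + 3*7^(3/2))² = (1/607 + 3*(7*√7))² = (1/607 + 21*√7)²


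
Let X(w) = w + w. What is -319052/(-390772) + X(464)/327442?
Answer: 13104207675/15994395653 ≈ 0.81930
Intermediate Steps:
X(w) = 2*w
-319052/(-390772) + X(464)/327442 = -319052/(-390772) + (2*464)/327442 = -319052*(-1/390772) + 928*(1/327442) = 79763/97693 + 464/163721 = 13104207675/15994395653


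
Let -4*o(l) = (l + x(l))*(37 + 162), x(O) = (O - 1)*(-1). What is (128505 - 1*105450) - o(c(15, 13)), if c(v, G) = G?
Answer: 92419/4 ≈ 23105.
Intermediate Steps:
x(O) = 1 - O (x(O) = (-1 + O)*(-1) = 1 - O)
o(l) = -199/4 (o(l) = -(l + (1 - l))*(37 + 162)/4 = -199/4)
(128505 - 1*105450) - o(c(15, 13)) = (128505 - 1*105450) - 1*(-199/4) = (128505 - 105450) + 199/4 = 23055 + 199/4 = 92419/4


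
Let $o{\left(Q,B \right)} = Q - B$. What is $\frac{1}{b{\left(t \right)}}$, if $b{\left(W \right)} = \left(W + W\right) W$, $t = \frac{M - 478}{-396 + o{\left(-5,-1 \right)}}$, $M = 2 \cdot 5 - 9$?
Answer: $\frac{80000}{227529} \approx 0.3516$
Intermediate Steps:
$M = 1$ ($M = 10 - 9 = 1$)
$t = \frac{477}{400}$ ($t = \frac{1 - 478}{-396 - 4} = - \frac{477}{-396 + \left(-5 + 1\right)} = - \frac{477}{-396 - 4} = - \frac{477}{-400} = \left(-477\right) \left(- \frac{1}{400}\right) = \frac{477}{400} \approx 1.1925$)
$b{\left(W \right)} = 2 W^{2}$ ($b{\left(W \right)} = 2 W W = 2 W^{2}$)
$\frac{1}{b{\left(t \right)}} = \frac{1}{2 \left(\frac{477}{400}\right)^{2}} = \frac{1}{2 \cdot \frac{227529}{160000}} = \frac{1}{\frac{227529}{80000}} = \frac{80000}{227529}$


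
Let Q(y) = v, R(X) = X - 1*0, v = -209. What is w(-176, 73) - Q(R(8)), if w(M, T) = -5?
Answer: 204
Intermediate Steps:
R(X) = X (R(X) = X + 0 = X)
Q(y) = -209
w(-176, 73) - Q(R(8)) = -5 - 1*(-209) = -5 + 209 = 204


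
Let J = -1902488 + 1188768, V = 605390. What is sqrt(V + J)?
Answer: I*sqrt(108330) ≈ 329.14*I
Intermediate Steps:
J = -713720
sqrt(V + J) = sqrt(605390 - 713720) = sqrt(-108330) = I*sqrt(108330)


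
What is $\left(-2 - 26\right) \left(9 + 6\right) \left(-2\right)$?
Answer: $840$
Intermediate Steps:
$\left(-2 - 26\right) \left(9 + 6\right) \left(-2\right) = \left(-28\right) 15 \left(-2\right) = \left(-420\right) \left(-2\right) = 840$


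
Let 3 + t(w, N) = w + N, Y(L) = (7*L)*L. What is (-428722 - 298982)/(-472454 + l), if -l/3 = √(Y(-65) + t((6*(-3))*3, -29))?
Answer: 343806665616/223212516715 - 2183112*√29489/223212516715 ≈ 1.5386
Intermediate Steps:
Y(L) = 7*L²
t(w, N) = -3 + N + w (t(w, N) = -3 + (w + N) = -3 + (N + w) = -3 + N + w)
l = -3*√29489 (l = -3*√(7*(-65)² + (-3 - 29 + (6*(-3))*3)) = -3*√(7*4225 + (-3 - 29 - 18*3)) = -3*√(29575 + (-3 - 29 - 54)) = -3*√(29575 - 86) = -3*√29489 ≈ -515.17)
(-428722 - 298982)/(-472454 + l) = (-428722 - 298982)/(-472454 - 3*√29489) = -727704/(-472454 - 3*√29489)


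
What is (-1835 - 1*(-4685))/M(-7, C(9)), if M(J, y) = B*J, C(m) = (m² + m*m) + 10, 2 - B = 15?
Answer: 2850/91 ≈ 31.319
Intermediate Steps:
B = -13 (B = 2 - 1*15 = 2 - 15 = -13)
C(m) = 10 + 2*m² (C(m) = (m² + m²) + 10 = 2*m² + 10 = 10 + 2*m²)
M(J, y) = -13*J
(-1835 - 1*(-4685))/M(-7, C(9)) = (-1835 - 1*(-4685))/((-13*(-7))) = (-1835 + 4685)/91 = 2850*(1/91) = 2850/91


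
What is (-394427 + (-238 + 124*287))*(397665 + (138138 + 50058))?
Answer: -210369210297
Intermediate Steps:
(-394427 + (-238 + 124*287))*(397665 + (138138 + 50058)) = (-394427 + (-238 + 35588))*(397665 + 188196) = (-394427 + 35350)*585861 = -359077*585861 = -210369210297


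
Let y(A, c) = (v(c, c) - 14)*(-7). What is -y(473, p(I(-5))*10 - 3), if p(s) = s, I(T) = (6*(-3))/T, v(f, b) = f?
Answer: 133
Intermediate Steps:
I(T) = -18/T
y(A, c) = 98 - 7*c (y(A, c) = (c - 14)*(-7) = (-14 + c)*(-7) = 98 - 7*c)
-y(473, p(I(-5))*10 - 3) = -(98 - 7*(-18/(-5)*10 - 3)) = -(98 - 7*(-18*(-⅕)*10 - 3)) = -(98 - 7*((18/5)*10 - 3)) = -(98 - 7*(36 - 3)) = -(98 - 7*33) = -(98 - 231) = -1*(-133) = 133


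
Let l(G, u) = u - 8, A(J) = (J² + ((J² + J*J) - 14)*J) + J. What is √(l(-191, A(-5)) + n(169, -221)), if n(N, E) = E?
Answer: I*√389 ≈ 19.723*I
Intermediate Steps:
A(J) = J + J² + J*(-14 + 2*J²) (A(J) = (J² + ((J² + J²) - 14)*J) + J = (J² + (2*J² - 14)*J) + J = (J² + (-14 + 2*J²)*J) + J = (J² + J*(-14 + 2*J²)) + J = J + J² + J*(-14 + 2*J²))
l(G, u) = -8 + u
√(l(-191, A(-5)) + n(169, -221)) = √((-8 - 5*(-13 - 5 + 2*(-5)²)) - 221) = √((-8 - 5*(-13 - 5 + 2*25)) - 221) = √((-8 - 5*(-13 - 5 + 50)) - 221) = √((-8 - 5*32) - 221) = √((-8 - 160) - 221) = √(-168 - 221) = √(-389) = I*√389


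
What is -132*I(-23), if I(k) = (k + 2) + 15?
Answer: 792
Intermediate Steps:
I(k) = 17 + k (I(k) = (2 + k) + 15 = 17 + k)
-132*I(-23) = -132*(17 - 23) = -132*(-6) = 792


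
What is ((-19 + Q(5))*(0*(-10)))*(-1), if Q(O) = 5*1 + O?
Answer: 0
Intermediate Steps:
Q(O) = 5 + O
((-19 + Q(5))*(0*(-10)))*(-1) = ((-19 + (5 + 5))*(0*(-10)))*(-1) = ((-19 + 10)*0)*(-1) = -9*0*(-1) = 0*(-1) = 0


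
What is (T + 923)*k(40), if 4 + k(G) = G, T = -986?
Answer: -2268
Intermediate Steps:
k(G) = -4 + G
(T + 923)*k(40) = (-986 + 923)*(-4 + 40) = -63*36 = -2268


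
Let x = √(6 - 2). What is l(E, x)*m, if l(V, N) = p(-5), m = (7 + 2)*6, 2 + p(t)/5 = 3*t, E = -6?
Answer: -4590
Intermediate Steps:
x = 2 (x = √4 = 2)
p(t) = -10 + 15*t (p(t) = -10 + 5*(3*t) = -10 + 15*t)
m = 54 (m = 9*6 = 54)
l(V, N) = -85 (l(V, N) = -10 + 15*(-5) = -10 - 75 = -85)
l(E, x)*m = -85*54 = -4590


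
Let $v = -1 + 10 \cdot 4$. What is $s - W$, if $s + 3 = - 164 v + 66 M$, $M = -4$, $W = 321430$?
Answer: $-328093$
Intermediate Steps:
$v = 39$ ($v = -1 + 40 = 39$)
$s = -6663$ ($s = -3 + \left(\left(-164\right) 39 + 66 \left(-4\right)\right) = -3 - 6660 = -6663$)
$s - W = -6663 - 321430 = -328093$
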